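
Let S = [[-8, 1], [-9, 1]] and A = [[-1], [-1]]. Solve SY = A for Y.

Y = [[0], [-1]]

Since S multiplies Y on the left, Y = S⁻¹A.
det S = 1; the adjugate gives S⁻¹ = [[1, -1], [9, -8]].
Y = S⁻¹A = [[1, -1], [9, -8]] · [[-1], [-1]] = [[0], [-1]].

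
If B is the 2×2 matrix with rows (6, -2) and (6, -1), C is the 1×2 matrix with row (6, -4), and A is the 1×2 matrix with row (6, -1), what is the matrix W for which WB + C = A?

WB = A − C = [[0, 3]].
B is on the right of W, so right-multiply by B⁻¹: W = (A − C)B⁻¹.
det B = 6; the adjugate gives B⁻¹ = [[-1/6, 1/3], [-1, 1]].
W = (A − C)B⁻¹ = [[-3, 3]].

W = [[-3, 3]]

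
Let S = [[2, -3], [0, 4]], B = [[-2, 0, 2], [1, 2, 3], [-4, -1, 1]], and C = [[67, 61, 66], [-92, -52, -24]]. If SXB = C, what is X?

Left-multiply by S⁻¹ and right-multiply by B⁻¹: X = S⁻¹CB⁻¹.
det S = 8, so S⁻¹ = [[1/2, 3/8], [0, 1/4]].
det B = 4; the adjugate gives B⁻¹ = [[5/4, -1/2, -1], [-13/4, 3/2, 2], [7/4, -1/2, -1]].
S⁻¹C = [[-1, 11, 24], [-23, -13, -6]].
X = (S⁻¹C)B⁻¹ = [[5, 5, -1], [3, -5, 3]].

X = [[5, 5, -1], [3, -5, 3]]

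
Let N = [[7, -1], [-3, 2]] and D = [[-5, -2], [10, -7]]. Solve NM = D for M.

M = [[0, -1], [5, -5]]

Left-multiplying both sides by N⁻¹ gives M = N⁻¹D.
det N = 11, so N⁻¹ = [[2/11, 1/11], [3/11, 7/11]].
M = N⁻¹D = [[2/11, 1/11], [3/11, 7/11]] · [[-5, -2], [10, -7]] = [[0, -1], [5, -5]].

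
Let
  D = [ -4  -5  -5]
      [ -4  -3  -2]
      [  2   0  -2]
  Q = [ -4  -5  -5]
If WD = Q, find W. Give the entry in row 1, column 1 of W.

1

Right-multiplying both sides by D⁻¹ gives W = QD⁻¹.
det D = 6, so D⁻¹ = [[1, -5/3, -5/6], [-2, 3, 2], [1, -5/3, -4/3]].
W = QD⁻¹ = [[-4, -5, -5]] · [[1, -5/3, -5/6], [-2, 3, 2], [1, -5/3, -4/3]] = [[1, 0, 0]].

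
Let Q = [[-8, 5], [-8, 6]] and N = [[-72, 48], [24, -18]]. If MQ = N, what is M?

Since Q sits to the right of M, M = NQ⁻¹.
Q has determinant -8; Q⁻¹ = [[-3/4, 5/8], [-1, 1]].
M = NQ⁻¹ = [[-72, 48], [24, -18]] · [[-3/4, 5/8], [-1, 1]] = [[6, 3], [0, -3]].

M = [[6, 3], [0, -3]]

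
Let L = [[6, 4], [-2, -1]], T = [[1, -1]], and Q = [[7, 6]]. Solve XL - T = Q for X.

X = [[1, -1]]

XL = Q + T = [[8, 5]].
L is on the right of X, so right-multiply by L⁻¹: X = (Q + T)L⁻¹.
det L = 2; the adjugate gives L⁻¹ = [[-1/2, -2], [1, 3]].
X = (Q + T)L⁻¹ = [[1, -1]].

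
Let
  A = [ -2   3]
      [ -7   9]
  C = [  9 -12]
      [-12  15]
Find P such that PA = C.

P = [[-1, -1], [-1, 2]]

Right-multiplying both sides by A⁻¹ gives P = CA⁻¹.
det A = 3; the adjugate gives A⁻¹ = [[3, -1], [7/3, -2/3]].
P = CA⁻¹ = [[9, -12], [-12, 15]] · [[3, -1], [7/3, -2/3]] = [[-1, -1], [-1, 2]].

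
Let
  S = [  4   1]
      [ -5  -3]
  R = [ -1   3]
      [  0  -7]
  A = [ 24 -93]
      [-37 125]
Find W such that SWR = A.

W = S⁻¹AR⁻¹ (apply S⁻¹ on the left and R⁻¹ on the right).
det S = -7; the adjugate gives S⁻¹ = [[3/7, 1/7], [-5/7, -4/7]].
det R = 7; the adjugate gives R⁻¹ = [[-1, -3/7], [0, -1/7]].
S⁻¹A = [[5, -22], [4, -5]].
W = (S⁻¹A)R⁻¹ = [[-5, 1], [-4, -1]].

W = [[-5, 1], [-4, -1]]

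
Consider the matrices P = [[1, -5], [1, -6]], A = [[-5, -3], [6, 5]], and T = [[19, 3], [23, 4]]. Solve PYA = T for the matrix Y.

Y = [[-1, -1], [2, 1]]

Left-multiply by P⁻¹ and right-multiply by A⁻¹: Y = P⁻¹TA⁻¹.
det P = -1, so P⁻¹ = [[6, -5], [1, -1]].
det A = -7; the adjugate gives A⁻¹ = [[-5/7, -3/7], [6/7, 5/7]].
P⁻¹T = [[-1, -2], [-4, -1]].
Y = (P⁻¹T)A⁻¹ = [[-1, -1], [2, 1]].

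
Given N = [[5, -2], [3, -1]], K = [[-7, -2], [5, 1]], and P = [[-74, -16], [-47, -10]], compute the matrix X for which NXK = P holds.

X = [[0, -4], [-1, -4]]

Isolating X: multiply by N⁻¹ from the left and K⁻¹ from the right, so X = N⁻¹PK⁻¹.
det N = 1, so N⁻¹ = [[-1, 2], [-3, 5]].
det K = 3, so K⁻¹ = [[1/3, 2/3], [-5/3, -7/3]].
N⁻¹P = [[-20, -4], [-13, -2]].
X = (N⁻¹P)K⁻¹ = [[0, -4], [-1, -4]].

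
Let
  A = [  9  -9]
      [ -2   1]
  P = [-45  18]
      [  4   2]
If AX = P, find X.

Left-multiplying both sides by A⁻¹ gives X = A⁻¹P.
A has determinant -9; A⁻¹ = [[-1/9, -1], [-2/9, -1]].
X = A⁻¹P = [[-1/9, -1], [-2/9, -1]] · [[-45, 18], [4, 2]] = [[1, -4], [6, -6]].

X = [[1, -4], [6, -6]]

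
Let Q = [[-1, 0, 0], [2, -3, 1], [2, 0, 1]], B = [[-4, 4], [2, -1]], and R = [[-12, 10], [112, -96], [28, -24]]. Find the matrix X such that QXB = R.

X = [[-2, 2], [5, -4], [-1, 0]]

Left-multiply by Q⁻¹ and right-multiply by B⁻¹: X = Q⁻¹RB⁻¹.
Q has determinant 3; Q⁻¹ = [[-1, 0, 0], [0, -1/3, 1/3], [2, 0, 1]].
det B = -4, so B⁻¹ = [[1/4, 1], [1/2, 1]].
Q⁻¹R = [[12, -10], [-28, 24], [4, -4]].
X = (Q⁻¹R)B⁻¹ = [[-2, 2], [5, -4], [-1, 0]].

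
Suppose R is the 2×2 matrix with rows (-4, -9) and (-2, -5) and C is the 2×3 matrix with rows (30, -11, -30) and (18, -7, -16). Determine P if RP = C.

P = [[6, -4, 3], [-6, 3, 2]]

Left-multiplying both sides by R⁻¹ gives P = R⁻¹C.
R has determinant 2; R⁻¹ = [[-5/2, 9/2], [1, -2]].
P = R⁻¹C = [[-5/2, 9/2], [1, -2]] · [[30, -11, -30], [18, -7, -16]] = [[6, -4, 3], [-6, 3, 2]].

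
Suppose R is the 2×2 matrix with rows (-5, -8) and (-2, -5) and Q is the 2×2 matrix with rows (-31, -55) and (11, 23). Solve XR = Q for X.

Since R sits to the right of X, X = QR⁻¹.
R has determinant 9; R⁻¹ = [[-5/9, 8/9], [2/9, -5/9]].
X = QR⁻¹ = [[-31, -55], [11, 23]] · [[-5/9, 8/9], [2/9, -5/9]] = [[5, 3], [-1, -3]].

X = [[5, 3], [-1, -3]]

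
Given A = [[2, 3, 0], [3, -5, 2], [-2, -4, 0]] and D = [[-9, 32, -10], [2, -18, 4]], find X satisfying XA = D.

Since A sits to the right of X, X = DA⁻¹.
det A = 4, so A⁻¹ = [[2, 0, 3/2], [-1, 0, -1], [-11/2, 1/2, -19/4]].
X = DA⁻¹ = [[-9, 32, -10], [2, -18, 4]] · [[2, 0, 3/2], [-1, 0, -1], [-11/2, 1/2, -19/4]] = [[5, -5, 2], [0, 2, 2]].

X = [[5, -5, 2], [0, 2, 2]]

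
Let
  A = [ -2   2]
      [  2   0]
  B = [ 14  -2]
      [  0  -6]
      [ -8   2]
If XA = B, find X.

Right-multiplying both sides by A⁻¹ gives X = BA⁻¹.
A has determinant -4; A⁻¹ = [[0, 1/2], [1/2, 1/2]].
X = BA⁻¹ = [[14, -2], [0, -6], [-8, 2]] · [[0, 1/2], [1/2, 1/2]] = [[-1, 6], [-3, -3], [1, -3]].

X = [[-1, 6], [-3, -3], [1, -3]]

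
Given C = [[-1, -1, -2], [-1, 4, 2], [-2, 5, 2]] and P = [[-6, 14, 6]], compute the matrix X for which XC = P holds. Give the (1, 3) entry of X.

5

Right-multiplying both sides by C⁻¹ gives X = PC⁻¹.
C has determinant -2; C⁻¹ = [[1, 4, -3], [1, 3, -2], [-3/2, -7/2, 5/2]].
X = PC⁻¹ = [[-6, 14, 6]] · [[1, 4, -3], [1, 3, -2], [-3/2, -7/2, 5/2]] = [[-1, -3, 5]].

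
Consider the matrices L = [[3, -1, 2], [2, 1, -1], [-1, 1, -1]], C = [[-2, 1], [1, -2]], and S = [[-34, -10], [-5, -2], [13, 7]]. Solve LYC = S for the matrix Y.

Y = [[5, 4], [-1, -4], [5, 1]]

Left-multiply by L⁻¹ and right-multiply by C⁻¹: Y = L⁻¹SC⁻¹.
det L = 3; the adjugate gives L⁻¹ = [[0, 1/3, -1/3], [1, -1/3, 7/3], [1, -2/3, 5/3]].
det C = 3, so C⁻¹ = [[-2/3, -1/3], [-1/3, -2/3]].
L⁻¹S = [[-6, -3], [-2, 7], [-9, 3]].
Y = (L⁻¹S)C⁻¹ = [[5, 4], [-1, -4], [5, 1]].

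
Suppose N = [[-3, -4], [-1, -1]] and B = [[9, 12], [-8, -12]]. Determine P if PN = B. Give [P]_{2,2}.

Right-multiplying both sides by N⁻¹ gives P = BN⁻¹.
N has determinant -1; N⁻¹ = [[1, -4], [-1, 3]].
P = BN⁻¹ = [[9, 12], [-8, -12]] · [[1, -4], [-1, 3]] = [[-3, 0], [4, -4]].

-4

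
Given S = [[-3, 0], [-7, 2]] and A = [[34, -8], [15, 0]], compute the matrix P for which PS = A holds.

S is on the right of P, so right-multiply by S⁻¹: P = AS⁻¹.
det S = -6; the adjugate gives S⁻¹ = [[-1/3, 0], [-7/6, 1/2]].
P = AS⁻¹ = [[34, -8], [15, 0]] · [[-1/3, 0], [-7/6, 1/2]] = [[-2, -4], [-5, 0]].

P = [[-2, -4], [-5, 0]]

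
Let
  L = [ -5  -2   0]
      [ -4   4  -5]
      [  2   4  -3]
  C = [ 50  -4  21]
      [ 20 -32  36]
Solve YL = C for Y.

Y = [[-4, -6, 3], [0, -6, -2]]

Right-multiplying both sides by L⁻¹ gives Y = CL⁻¹.
L has determinant 4; L⁻¹ = [[2, -3/2, 5/2], [-11/2, 15/4, -25/4], [-6, 4, -7]].
Y = CL⁻¹ = [[50, -4, 21], [20, -32, 36]] · [[2, -3/2, 5/2], [-11/2, 15/4, -25/4], [-6, 4, -7]] = [[-4, -6, 3], [0, -6, -2]].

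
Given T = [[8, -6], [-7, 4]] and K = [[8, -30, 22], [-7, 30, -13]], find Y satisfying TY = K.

T is on the left of Y, so left-multiply by T⁻¹: Y = T⁻¹K.
det T = -10, so T⁻¹ = [[-2/5, -3/5], [-7/10, -4/5]].
Y = T⁻¹K = [[-2/5, -3/5], [-7/10, -4/5]] · [[8, -30, 22], [-7, 30, -13]] = [[1, -6, -1], [0, -3, -5]].

Y = [[1, -6, -1], [0, -3, -5]]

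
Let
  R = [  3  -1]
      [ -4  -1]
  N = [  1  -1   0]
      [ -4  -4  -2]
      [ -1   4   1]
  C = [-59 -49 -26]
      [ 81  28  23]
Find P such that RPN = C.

P = R⁻¹CN⁻¹ (apply R⁻¹ on the left and N⁻¹ on the right).
R has determinant -7; R⁻¹ = [[1/7, -1/7], [-4/7, -3/7]].
det N = -2, so N⁻¹ = [[-2, -1/2, -1], [-3, -1/2, -1], [10, 3/2, 4]].
R⁻¹C = [[-20, -11, -7], [-1, 16, 5]].
P = (R⁻¹C)N⁻¹ = [[3, 5, 3], [4, 0, 5]].

P = [[3, 5, 3], [4, 0, 5]]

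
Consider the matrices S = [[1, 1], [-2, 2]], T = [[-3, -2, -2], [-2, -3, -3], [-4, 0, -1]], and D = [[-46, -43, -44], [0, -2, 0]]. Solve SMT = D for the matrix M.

M = S⁻¹DT⁻¹ (apply S⁻¹ on the left and T⁻¹ on the right).
det S = 4; the adjugate gives S⁻¹ = [[1/2, -1/4], [1/2, 1/4]].
T has determinant -5; T⁻¹ = [[-3/5, 2/5, 0], [-2, 1, 1], [12/5, -8/5, -1]].
S⁻¹D = [[-23, -21, -22], [-23, -22, -22]].
M = (S⁻¹D)T⁻¹ = [[3, 5, 1], [5, 4, 0]].

M = [[3, 5, 1], [5, 4, 0]]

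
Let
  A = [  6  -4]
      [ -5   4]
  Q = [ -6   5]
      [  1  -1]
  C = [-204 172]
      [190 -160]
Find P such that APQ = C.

P = [[2, -2], [-5, 0]]

Isolating P: multiply by A⁻¹ from the left and Q⁻¹ from the right, so P = A⁻¹CQ⁻¹.
det A = 4; the adjugate gives A⁻¹ = [[1, 1], [5/4, 3/2]].
Q has determinant 1; Q⁻¹ = [[-1, -5], [-1, -6]].
A⁻¹C = [[-14, 12], [30, -25]].
P = (A⁻¹C)Q⁻¹ = [[2, -2], [-5, 0]].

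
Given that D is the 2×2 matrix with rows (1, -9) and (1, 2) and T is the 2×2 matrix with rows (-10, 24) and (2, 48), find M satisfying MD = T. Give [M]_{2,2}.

6

Right-multiplying both sides by D⁻¹ gives M = TD⁻¹.
det D = 11, so D⁻¹ = [[2/11, 9/11], [-1/11, 1/11]].
M = TD⁻¹ = [[-10, 24], [2, 48]] · [[2/11, 9/11], [-1/11, 1/11]] = [[-4, -6], [-4, 6]].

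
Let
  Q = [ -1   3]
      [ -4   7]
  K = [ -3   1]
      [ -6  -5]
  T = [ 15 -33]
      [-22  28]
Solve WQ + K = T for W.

WQ = T − K = [[18, -34], [-16, 33]].
Since Q sits to the right of W, W = (T − K)Q⁻¹.
det Q = 5, so Q⁻¹ = [[7/5, -3/5], [4/5, -1/5]].
W = (T − K)Q⁻¹ = [[-2, -4], [4, 3]].

W = [[-2, -4], [4, 3]]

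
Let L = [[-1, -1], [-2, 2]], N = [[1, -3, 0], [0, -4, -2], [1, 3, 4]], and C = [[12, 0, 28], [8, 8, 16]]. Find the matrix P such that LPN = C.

P = L⁻¹CN⁻¹ (apply L⁻¹ on the left and N⁻¹ on the right).
L has determinant -4; L⁻¹ = [[-1/2, -1/4], [-1/2, 1/4]].
N has determinant -4; N⁻¹ = [[5/2, -3, -3/2], [1/2, -1, -1/2], [-1, 3/2, 1]].
L⁻¹C = [[-8, -2, -18], [-4, 2, -10]].
P = (L⁻¹C)N⁻¹ = [[-3, -1, -5], [1, -5, -5]].

P = [[-3, -1, -5], [1, -5, -5]]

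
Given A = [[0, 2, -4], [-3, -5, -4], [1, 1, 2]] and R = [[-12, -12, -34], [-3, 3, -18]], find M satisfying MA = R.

M = [[5, 5, 3], [3, 0, -3]]

Since A sits to the right of M, M = RA⁻¹.
det A = -4; the adjugate gives A⁻¹ = [[3/2, 2, 7], [-1/2, -1, -3], [-1/2, -1/2, -3/2]].
M = RA⁻¹ = [[-12, -12, -34], [-3, 3, -18]] · [[3/2, 2, 7], [-1/2, -1, -3], [-1/2, -1/2, -3/2]] = [[5, 5, 3], [3, 0, -3]].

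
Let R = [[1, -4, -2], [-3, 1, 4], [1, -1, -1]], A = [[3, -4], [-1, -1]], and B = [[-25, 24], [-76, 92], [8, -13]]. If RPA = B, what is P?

Left-multiply by R⁻¹ and right-multiply by A⁻¹: P = R⁻¹BA⁻¹.
det R = -5, so R⁻¹ = [[-3/5, 2/5, 14/5], [-1/5, -1/5, -2/5], [-2/5, 3/5, 11/5]].
A has determinant -7; A⁻¹ = [[1/7, -4/7], [-1/7, -3/7]].
R⁻¹B = [[7, -14], [17, -18], [-18, 17]].
P = (R⁻¹B)A⁻¹ = [[3, 2], [5, -2], [-5, 3]].

P = [[3, 2], [5, -2], [-5, 3]]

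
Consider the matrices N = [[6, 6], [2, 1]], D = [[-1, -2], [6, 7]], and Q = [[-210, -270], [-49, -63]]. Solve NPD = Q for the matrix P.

P = [[2, -2], [3, -3]]

P = N⁻¹QD⁻¹ (apply N⁻¹ on the left and D⁻¹ on the right).
N has determinant -6; N⁻¹ = [[-1/6, 1], [1/3, -1]].
D has determinant 5; D⁻¹ = [[7/5, 2/5], [-6/5, -1/5]].
N⁻¹Q = [[-14, -18], [-21, -27]].
P = (N⁻¹Q)D⁻¹ = [[2, -2], [3, -3]].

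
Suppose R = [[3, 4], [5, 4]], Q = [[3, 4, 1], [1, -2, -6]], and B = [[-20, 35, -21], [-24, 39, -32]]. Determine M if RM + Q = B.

RM = B − Q = [[-23, 31, -22], [-25, 41, -26]].
Left-multiplying both sides by R⁻¹ gives M = R⁻¹(B − Q).
det R = -8; the adjugate gives R⁻¹ = [[-1/2, 1/2], [5/8, -3/8]].
M = R⁻¹(B − Q) = [[-1, 5, -2], [-5, 4, -4]].

M = [[-1, 5, -2], [-5, 4, -4]]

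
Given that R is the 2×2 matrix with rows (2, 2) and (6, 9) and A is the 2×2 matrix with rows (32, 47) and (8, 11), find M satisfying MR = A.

M = [[1, 5], [1, 1]]

Since R sits to the right of M, M = AR⁻¹.
det R = 6; the adjugate gives R⁻¹ = [[3/2, -1/3], [-1, 1/3]].
M = AR⁻¹ = [[32, 47], [8, 11]] · [[3/2, -1/3], [-1, 1/3]] = [[1, 5], [1, 1]].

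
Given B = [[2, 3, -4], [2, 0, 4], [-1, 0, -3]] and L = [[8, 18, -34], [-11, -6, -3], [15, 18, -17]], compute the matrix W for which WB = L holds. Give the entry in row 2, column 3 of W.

-3

Since B sits to the right of W, W = LB⁻¹.
B has determinant 6; B⁻¹ = [[0, 3/2, 2], [1/3, -5/3, -8/3], [0, -1/2, -1]].
W = LB⁻¹ = [[8, 18, -34], [-11, -6, -3], [15, 18, -17]] · [[0, 3/2, 2], [1/3, -5/3, -8/3], [0, -1/2, -1]] = [[6, -1, 2], [-2, -5, -3], [6, 1, -1]].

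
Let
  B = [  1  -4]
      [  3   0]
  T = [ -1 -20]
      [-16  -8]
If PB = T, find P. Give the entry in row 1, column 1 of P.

5

Right-multiplying both sides by B⁻¹ gives P = TB⁻¹.
det B = 12, so B⁻¹ = [[0, 1/3], [-1/4, 1/12]].
P = TB⁻¹ = [[-1, -20], [-16, -8]] · [[0, 1/3], [-1/4, 1/12]] = [[5, -2], [2, -6]].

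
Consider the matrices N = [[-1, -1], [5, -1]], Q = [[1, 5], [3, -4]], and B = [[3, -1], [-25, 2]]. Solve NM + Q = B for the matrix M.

M = [[-5, 2], [3, 4]]

NM = B − Q = [[2, -6], [-28, 6]].
Since N multiplies M on the left, M = N⁻¹(B − Q).
det N = 6, so N⁻¹ = [[-1/6, 1/6], [-5/6, -1/6]].
M = N⁻¹(B − Q) = [[-5, 2], [3, 4]].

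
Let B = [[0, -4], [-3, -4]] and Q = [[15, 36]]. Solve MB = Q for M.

M = [[-4, -5]]

Since B sits to the right of M, M = QB⁻¹.
det B = -12; the adjugate gives B⁻¹ = [[1/3, -1/3], [-1/4, 0]].
M = QB⁻¹ = [[15, 36]] · [[1/3, -1/3], [-1/4, 0]] = [[-4, -5]].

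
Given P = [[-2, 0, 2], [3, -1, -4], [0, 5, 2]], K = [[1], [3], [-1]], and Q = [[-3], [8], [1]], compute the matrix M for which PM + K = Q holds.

PM = Q − K = [[-4], [5], [2]].
Since P multiplies M on the left, M = P⁻¹(Q − K).
det P = -6, so P⁻¹ = [[-3, -5/3, -1/3], [1, 2/3, 1/3], [-5/2, -5/3, -1/3]].
M = P⁻¹(Q − K) = [[3], [0], [1]].

M = [[3], [0], [1]]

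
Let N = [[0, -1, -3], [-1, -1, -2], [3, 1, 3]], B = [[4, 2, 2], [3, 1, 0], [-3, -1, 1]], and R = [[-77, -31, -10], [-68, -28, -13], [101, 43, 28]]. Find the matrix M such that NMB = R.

M = N⁻¹RB⁻¹ (apply N⁻¹ on the left and B⁻¹ on the right).
N has determinant -3; N⁻¹ = [[1/3, 0, 1/3], [1, -3, -1], [-2/3, 1, 1/3]].
B has determinant -2; B⁻¹ = [[-1/2, 2, 1], [3/2, -5, -3], [0, 1, 1]].
N⁻¹R = [[8, 4, 6], [26, 10, 1], [17, 7, 3]].
M = (N⁻¹R)B⁻¹ = [[2, 2, 2], [2, 3, -3], [2, 2, -1]].

M = [[2, 2, 2], [2, 3, -3], [2, 2, -1]]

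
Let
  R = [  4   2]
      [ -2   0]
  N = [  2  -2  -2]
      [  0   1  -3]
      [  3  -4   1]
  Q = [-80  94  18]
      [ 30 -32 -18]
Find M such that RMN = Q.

M = R⁻¹QN⁻¹ (apply R⁻¹ on the left and N⁻¹ on the right).
det R = 4; the adjugate gives R⁻¹ = [[0, -1/2], [1/2, 1]].
N has determinant 2; N⁻¹ = [[-11/2, 5, 4], [-9/2, 4, 3], [-3/2, 1, 1]].
R⁻¹Q = [[-15, 16, 9], [-10, 15, -9]].
M = (R⁻¹Q)N⁻¹ = [[-3, -2, -3], [1, 1, -4]].

M = [[-3, -2, -3], [1, 1, -4]]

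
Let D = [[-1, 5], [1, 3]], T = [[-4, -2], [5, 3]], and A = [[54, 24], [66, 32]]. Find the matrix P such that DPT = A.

Isolating P: multiply by D⁻¹ from the left and T⁻¹ from the right, so P = D⁻¹AT⁻¹.
det D = -8, so D⁻¹ = [[-3/8, 5/8], [1/8, 1/8]].
det T = -2, so T⁻¹ = [[-3/2, -1], [5/2, 2]].
D⁻¹A = [[21, 11], [15, 7]].
P = (D⁻¹A)T⁻¹ = [[-4, 1], [-5, -1]].

P = [[-4, 1], [-5, -1]]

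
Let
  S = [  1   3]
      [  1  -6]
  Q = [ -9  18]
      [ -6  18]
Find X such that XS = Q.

Right-multiplying both sides by S⁻¹ gives X = QS⁻¹.
S has determinant -9; S⁻¹ = [[2/3, 1/3], [1/9, -1/9]].
X = QS⁻¹ = [[-9, 18], [-6, 18]] · [[2/3, 1/3], [1/9, -1/9]] = [[-4, -5], [-2, -4]].

X = [[-4, -5], [-2, -4]]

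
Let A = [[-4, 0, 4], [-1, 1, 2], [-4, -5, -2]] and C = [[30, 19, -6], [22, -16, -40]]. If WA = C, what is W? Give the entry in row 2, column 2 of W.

-6

Since A sits to the right of W, W = CA⁻¹.
det A = 4; the adjugate gives A⁻¹ = [[2, -5, -1], [-5/2, 6, 1], [9/4, -5, -1]].
W = CA⁻¹ = [[30, 19, -6], [22, -16, -40]] · [[2, -5, -1], [-5/2, 6, 1], [9/4, -5, -1]] = [[-1, -6, -5], [-6, -6, 2]].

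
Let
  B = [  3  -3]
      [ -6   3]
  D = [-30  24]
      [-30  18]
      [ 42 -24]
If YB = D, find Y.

Right-multiplying both sides by B⁻¹ gives Y = DB⁻¹.
B has determinant -9; B⁻¹ = [[-1/3, -1/3], [-2/3, -1/3]].
Y = DB⁻¹ = [[-30, 24], [-30, 18], [42, -24]] · [[-1/3, -1/3], [-2/3, -1/3]] = [[-6, 2], [-2, 4], [2, -6]].

Y = [[-6, 2], [-2, 4], [2, -6]]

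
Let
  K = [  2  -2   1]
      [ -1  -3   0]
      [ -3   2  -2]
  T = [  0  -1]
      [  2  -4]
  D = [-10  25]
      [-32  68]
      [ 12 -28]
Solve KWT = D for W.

W = [[-2, 4], [2, 4], [3, -5]]

W = K⁻¹DT⁻¹ (apply K⁻¹ on the left and T⁻¹ on the right).
K has determinant 5; K⁻¹ = [[6/5, -2/5, 3/5], [-2/5, -1/5, -1/5], [-11/5, 2/5, -8/5]].
T has determinant 2; T⁻¹ = [[-2, 1/2], [-1, 0]].
K⁻¹D = [[8, -14], [8, -18], [-10, 17]].
W = (K⁻¹D)T⁻¹ = [[-2, 4], [2, 4], [3, -5]].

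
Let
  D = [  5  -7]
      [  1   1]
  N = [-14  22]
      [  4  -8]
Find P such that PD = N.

Since D sits to the right of P, P = ND⁻¹.
det D = 12; the adjugate gives D⁻¹ = [[1/12, 7/12], [-1/12, 5/12]].
P = ND⁻¹ = [[-14, 22], [4, -8]] · [[1/12, 7/12], [-1/12, 5/12]] = [[-3, 1], [1, -1]].

P = [[-3, 1], [1, -1]]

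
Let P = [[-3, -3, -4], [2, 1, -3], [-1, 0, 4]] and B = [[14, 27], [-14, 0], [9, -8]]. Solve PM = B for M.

M = [[-5, -4], [-1, -1], [1, -3]]

P is on the left of M, so left-multiply by P⁻¹: M = P⁻¹B.
det P = -1, so P⁻¹ = [[-4, -12, -13], [5, 16, 17], [-1, -3, -3]].
M = P⁻¹B = [[-4, -12, -13], [5, 16, 17], [-1, -3, -3]] · [[14, 27], [-14, 0], [9, -8]] = [[-5, -4], [-1, -1], [1, -3]].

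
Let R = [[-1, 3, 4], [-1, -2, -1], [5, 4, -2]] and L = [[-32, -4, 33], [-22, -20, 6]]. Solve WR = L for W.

Right-multiplying both sides by R⁻¹ gives W = LR⁻¹.
R has determinant -5; R⁻¹ = [[-8/5, -22/5, -1], [7/5, 18/5, 1], [-6/5, -19/5, -1]].
W = LR⁻¹ = [[-32, -4, 33], [-22, -20, 6]] · [[-8/5, -22/5, -1], [7/5, 18/5, 1], [-6/5, -19/5, -1]] = [[6, 1, -5], [0, 2, -4]].

W = [[6, 1, -5], [0, 2, -4]]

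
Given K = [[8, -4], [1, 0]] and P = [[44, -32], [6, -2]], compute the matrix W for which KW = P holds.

W = [[6, -2], [1, 4]]

Since K multiplies W on the left, W = K⁻¹P.
K has determinant 4; K⁻¹ = [[0, 1], [-1/4, 2]].
W = K⁻¹P = [[0, 1], [-1/4, 2]] · [[44, -32], [6, -2]] = [[6, -2], [1, 4]].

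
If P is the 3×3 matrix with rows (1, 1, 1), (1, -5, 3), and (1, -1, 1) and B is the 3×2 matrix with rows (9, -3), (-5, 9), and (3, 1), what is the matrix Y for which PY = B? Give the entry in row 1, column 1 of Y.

Left-multiplying both sides by P⁻¹ gives Y = P⁻¹B.
det P = 4, so P⁻¹ = [[-1/2, -1/2, 2], [1/2, 0, -1/2], [1, 1/2, -3/2]].
Y = P⁻¹B = [[-1/2, -1/2, 2], [1/2, 0, -1/2], [1, 1/2, -3/2]] · [[9, -3], [-5, 9], [3, 1]] = [[4, -1], [3, -2], [2, 0]].

4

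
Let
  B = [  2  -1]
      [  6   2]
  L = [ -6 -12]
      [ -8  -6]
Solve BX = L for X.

B is on the left of X, so left-multiply by B⁻¹: X = B⁻¹L.
det B = 10; the adjugate gives B⁻¹ = [[1/5, 1/10], [-3/5, 1/5]].
X = B⁻¹L = [[1/5, 1/10], [-3/5, 1/5]] · [[-6, -12], [-8, -6]] = [[-2, -3], [2, 6]].

X = [[-2, -3], [2, 6]]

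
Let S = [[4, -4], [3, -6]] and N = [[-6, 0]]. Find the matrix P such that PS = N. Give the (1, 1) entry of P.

-3

S is on the right of P, so right-multiply by S⁻¹: P = NS⁻¹.
det S = -12, so S⁻¹ = [[1/2, -1/3], [1/4, -1/3]].
P = NS⁻¹ = [[-6, 0]] · [[1/2, -1/3], [1/4, -1/3]] = [[-3, 2]].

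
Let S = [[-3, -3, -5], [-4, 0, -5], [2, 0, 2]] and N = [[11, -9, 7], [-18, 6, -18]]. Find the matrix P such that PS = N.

S is on the right of P, so right-multiply by S⁻¹: P = NS⁻¹.
det S = 6; the adjugate gives S⁻¹ = [[0, 1, 5/2], [-1/3, 2/3, 5/6], [0, -1, -2]].
P = NS⁻¹ = [[11, -9, 7], [-18, 6, -18]] · [[0, 1, 5/2], [-1/3, 2/3, 5/6], [0, -1, -2]] = [[3, -2, 6], [-2, 4, -4]].

P = [[3, -2, 6], [-2, 4, -4]]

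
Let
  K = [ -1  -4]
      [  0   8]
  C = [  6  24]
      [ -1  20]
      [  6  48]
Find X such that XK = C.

X = [[-6, 0], [1, 3], [-6, 3]]

Right-multiplying both sides by K⁻¹ gives X = CK⁻¹.
det K = -8; the adjugate gives K⁻¹ = [[-1, -1/2], [0, 1/8]].
X = CK⁻¹ = [[6, 24], [-1, 20], [6, 48]] · [[-1, -1/2], [0, 1/8]] = [[-6, 0], [1, 3], [-6, 3]].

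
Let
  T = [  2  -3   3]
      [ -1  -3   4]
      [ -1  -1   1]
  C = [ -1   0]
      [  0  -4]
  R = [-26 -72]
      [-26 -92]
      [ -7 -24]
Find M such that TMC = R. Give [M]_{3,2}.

M = T⁻¹RC⁻¹ (apply T⁻¹ on the left and C⁻¹ on the right).
det T = 5, so T⁻¹ = [[1/5, 0, -3/5], [-3/5, 1, -11/5], [-2/5, 1, -9/5]].
det C = 4, so C⁻¹ = [[-1, 0], [0, -1/4]].
T⁻¹R = [[-1, 0], [5, 4], [-3, -20]].
M = (T⁻¹R)C⁻¹ = [[1, 0], [-5, -1], [3, 5]].

5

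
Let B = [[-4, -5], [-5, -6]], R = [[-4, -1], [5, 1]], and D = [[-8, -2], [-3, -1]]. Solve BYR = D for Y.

Left-multiply by B⁻¹ and right-multiply by R⁻¹: Y = B⁻¹DR⁻¹.
det B = -1, so B⁻¹ = [[6, -5], [-5, 4]].
det R = 1; the adjugate gives R⁻¹ = [[1, 1], [-5, -4]].
B⁻¹D = [[-33, -7], [28, 6]].
Y = (B⁻¹D)R⁻¹ = [[2, -5], [-2, 4]].

Y = [[2, -5], [-2, 4]]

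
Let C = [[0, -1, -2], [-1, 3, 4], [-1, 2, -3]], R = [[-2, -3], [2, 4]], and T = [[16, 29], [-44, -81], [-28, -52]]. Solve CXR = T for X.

X = [[2, 0], [3, -5], [0, 0]]

Isolating X: multiply by C⁻¹ from the left and R⁻¹ from the right, so X = C⁻¹TR⁻¹.
det C = 5, so C⁻¹ = [[-17/5, -7/5, 2/5], [-7/5, -2/5, 2/5], [1/5, 1/5, -1/5]].
det R = -2, so R⁻¹ = [[-2, -3/2], [1, 1]].
C⁻¹T = [[-4, -6], [-16, -29], [0, 0]].
X = (C⁻¹T)R⁻¹ = [[2, 0], [3, -5], [0, 0]].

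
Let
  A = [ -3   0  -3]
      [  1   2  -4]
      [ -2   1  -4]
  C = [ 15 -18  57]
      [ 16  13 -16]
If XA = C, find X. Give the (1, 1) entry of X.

Right-multiplying both sides by A⁻¹ gives X = CA⁻¹.
A has determinant -3; A⁻¹ = [[4/3, 1, -2], [-4, -2, 5], [-5/3, -1, 2]].
X = CA⁻¹ = [[15, -18, 57], [16, 13, -16]] · [[4/3, 1, -2], [-4, -2, 5], [-5/3, -1, 2]] = [[-3, -6, -6], [-4, 6, 1]].

-3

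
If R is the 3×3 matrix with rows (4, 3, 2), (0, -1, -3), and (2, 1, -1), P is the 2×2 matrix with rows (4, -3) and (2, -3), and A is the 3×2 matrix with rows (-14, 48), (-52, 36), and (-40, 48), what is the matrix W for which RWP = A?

W = [[-3, -3], [5, -5], [3, 1]]

Isolating W: multiply by R⁻¹ from the left and P⁻¹ from the right, so W = R⁻¹AP⁻¹.
det R = 2, so R⁻¹ = [[2, 5/2, -7/2], [-3, -4, 6], [1, 1, -2]].
det P = -6; the adjugate gives P⁻¹ = [[1/2, -1/2], [1/3, -2/3]].
R⁻¹A = [[-18, 18], [10, 0], [14, -12]].
W = (R⁻¹A)P⁻¹ = [[-3, -3], [5, -5], [3, 1]].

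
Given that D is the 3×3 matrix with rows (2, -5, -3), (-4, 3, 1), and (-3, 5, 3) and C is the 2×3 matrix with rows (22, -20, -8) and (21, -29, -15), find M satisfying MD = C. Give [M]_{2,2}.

-3

Right-multiplying both sides by D⁻¹ gives M = CD⁻¹.
det D = -4, so D⁻¹ = [[-1, 0, -1], [-9/4, 3/4, -5/2], [11/4, -5/4, 7/2]].
M = CD⁻¹ = [[22, -20, -8], [21, -29, -15]] · [[-1, 0, -1], [-9/4, 3/4, -5/2], [11/4, -5/4, 7/2]] = [[1, -5, 0], [3, -3, -1]].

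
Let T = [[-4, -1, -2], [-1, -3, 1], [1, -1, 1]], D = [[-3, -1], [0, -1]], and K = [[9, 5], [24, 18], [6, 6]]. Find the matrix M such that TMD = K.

M = [[2, -1], [1, 4], [-3, 1]]

M = T⁻¹KD⁻¹ (apply T⁻¹ on the left and D⁻¹ on the right).
det T = -2; the adjugate gives T⁻¹ = [[1, -3/2, 7/2], [-1, 1, -3], [-2, 5/2, -11/2]].
det D = 3, so D⁻¹ = [[-1/3, 1/3], [0, -1]].
T⁻¹K = [[-6, -1], [-3, -5], [9, 2]].
M = (T⁻¹K)D⁻¹ = [[2, -1], [1, 4], [-3, 1]].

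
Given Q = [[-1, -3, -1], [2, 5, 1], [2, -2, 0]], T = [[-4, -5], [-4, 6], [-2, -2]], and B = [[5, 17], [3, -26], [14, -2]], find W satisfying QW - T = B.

QW = B + T = [[1, 12], [-1, -20], [12, -4]].
Q is on the left of W, so left-multiply by Q⁻¹: W = Q⁻¹(B + T).
det Q = 6; the adjugate gives Q⁻¹ = [[1/3, 1/3, 1/3], [1/3, 1/3, -1/6], [-7/3, -4/3, 1/6]].
W = Q⁻¹(B + T) = [[4, -4], [-2, -2], [1, -2]].

W = [[4, -4], [-2, -2], [1, -2]]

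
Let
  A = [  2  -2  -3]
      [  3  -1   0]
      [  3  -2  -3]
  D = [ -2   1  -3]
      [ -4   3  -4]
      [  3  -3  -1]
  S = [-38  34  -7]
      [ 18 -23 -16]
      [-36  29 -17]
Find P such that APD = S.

Left-multiply by A⁻¹ and right-multiply by D⁻¹: P = A⁻¹SD⁻¹.
A has determinant -3; A⁻¹ = [[-1, 0, 1], [-3, -1, 3], [1, 2/3, -4/3]].
det D = 5, so D⁻¹ = [[-3, 2, 1], [-16/5, 11/5, 4/5], [3/5, -3/5, -2/5]].
A⁻¹S = [[2, -5, -10], [-12, 8, -14], [22, -20, 5]].
P = (A⁻¹S)D⁻¹ = [[4, -1, 2], [2, 2, 0], [1, -3, 4]].

P = [[4, -1, 2], [2, 2, 0], [1, -3, 4]]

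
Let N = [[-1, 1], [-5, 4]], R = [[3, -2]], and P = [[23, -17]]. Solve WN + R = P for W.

WN = P − R = [[20, -15]].
N is on the right of W, so right-multiply by N⁻¹: W = (P − R)N⁻¹.
N has determinant 1; N⁻¹ = [[4, -1], [5, -1]].
W = (P − R)N⁻¹ = [[5, -5]].

W = [[5, -5]]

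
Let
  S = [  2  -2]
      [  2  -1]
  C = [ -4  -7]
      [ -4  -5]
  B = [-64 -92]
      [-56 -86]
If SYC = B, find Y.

Y = [[5, 1], [2, -4]]

Y = S⁻¹BC⁻¹ (apply S⁻¹ on the left and C⁻¹ on the right).
S has determinant 2; S⁻¹ = [[-1/2, 1], [-1, 1]].
det C = -8, so C⁻¹ = [[5/8, -7/8], [-1/2, 1/2]].
S⁻¹B = [[-24, -40], [8, 6]].
Y = (S⁻¹B)C⁻¹ = [[5, 1], [2, -4]].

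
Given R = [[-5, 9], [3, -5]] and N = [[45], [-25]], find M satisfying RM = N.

Left-multiplying both sides by R⁻¹ gives M = R⁻¹N.
det R = -2; the adjugate gives R⁻¹ = [[5/2, 9/2], [3/2, 5/2]].
M = R⁻¹N = [[5/2, 9/2], [3/2, 5/2]] · [[45], [-25]] = [[0], [5]].

M = [[0], [5]]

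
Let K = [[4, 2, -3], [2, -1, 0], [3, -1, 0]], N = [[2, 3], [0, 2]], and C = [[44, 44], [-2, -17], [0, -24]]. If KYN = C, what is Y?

Left-multiply by K⁻¹ and right-multiply by N⁻¹: Y = K⁻¹CN⁻¹.
det K = -3, so K⁻¹ = [[0, -1, 1], [0, -3, 2], [-1/3, -10/3, 8/3]].
det N = 4; the adjugate gives N⁻¹ = [[1/2, -3/4], [0, 1/2]].
K⁻¹C = [[2, -7], [6, 3], [-8, -22]].
Y = (K⁻¹C)N⁻¹ = [[1, -5], [3, -3], [-4, -5]].

Y = [[1, -5], [3, -3], [-4, -5]]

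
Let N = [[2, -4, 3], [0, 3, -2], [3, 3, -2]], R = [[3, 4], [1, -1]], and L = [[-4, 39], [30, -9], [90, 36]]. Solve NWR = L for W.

Left-multiply by N⁻¹ and right-multiply by R⁻¹: W = N⁻¹LR⁻¹.
det N = -3, so N⁻¹ = [[0, -1/3, 1/3], [2, 13/3, -4/3], [3, 6, -2]].
R has determinant -7; R⁻¹ = [[1/7, 4/7], [1/7, -3/7]].
N⁻¹L = [[20, 15], [2, -9], [-12, -9]].
W = (N⁻¹L)R⁻¹ = [[5, 5], [-1, 5], [-3, -3]].

W = [[5, 5], [-1, 5], [-3, -3]]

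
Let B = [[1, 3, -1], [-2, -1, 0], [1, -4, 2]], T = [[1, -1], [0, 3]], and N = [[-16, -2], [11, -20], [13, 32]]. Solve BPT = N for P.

Isolating P: multiply by B⁻¹ from the left and T⁻¹ from the right, so P = B⁻¹NT⁻¹.
B has determinant 1; B⁻¹ = [[-2, -2, -1], [4, 3, 2], [9, 7, 5]].
T has determinant 3; T⁻¹ = [[1, 1/3], [0, 1/3]].
B⁻¹N = [[-3, 12], [-5, -4], [-2, 2]].
P = (B⁻¹N)T⁻¹ = [[-3, 3], [-5, -3], [-2, 0]].

P = [[-3, 3], [-5, -3], [-2, 0]]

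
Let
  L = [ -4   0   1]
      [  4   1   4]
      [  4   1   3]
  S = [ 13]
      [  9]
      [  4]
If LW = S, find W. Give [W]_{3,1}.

5

Since L multiplies W on the left, W = L⁻¹S.
det L = 4, so L⁻¹ = [[-1/4, 1/4, -1/4], [1, -4, 5], [0, 1, -1]].
W = L⁻¹S = [[-1/4, 1/4, -1/4], [1, -4, 5], [0, 1, -1]] · [[13], [9], [4]] = [[-2], [-3], [5]].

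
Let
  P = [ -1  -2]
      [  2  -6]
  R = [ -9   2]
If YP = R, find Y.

Y = [[5, -2]]

P is on the right of Y, so right-multiply by P⁻¹: Y = RP⁻¹.
det P = 10, so P⁻¹ = [[-3/5, 1/5], [-1/5, -1/10]].
Y = RP⁻¹ = [[-9, 2]] · [[-3/5, 1/5], [-1/5, -1/10]] = [[5, -2]].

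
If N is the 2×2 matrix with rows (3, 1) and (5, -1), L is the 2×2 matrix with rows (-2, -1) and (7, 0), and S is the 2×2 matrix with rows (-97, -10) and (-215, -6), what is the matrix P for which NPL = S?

P = [[2, -5], [4, 4]]

Isolating P: multiply by N⁻¹ from the left and L⁻¹ from the right, so P = N⁻¹SL⁻¹.
det N = -8, so N⁻¹ = [[1/8, 1/8], [5/8, -3/8]].
det L = 7, so L⁻¹ = [[0, 1/7], [-1, -2/7]].
N⁻¹S = [[-39, -2], [20, -4]].
P = (N⁻¹S)L⁻¹ = [[2, -5], [4, 4]].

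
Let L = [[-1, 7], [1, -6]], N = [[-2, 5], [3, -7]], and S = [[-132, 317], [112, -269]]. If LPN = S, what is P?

Left-multiply by L⁻¹ and right-multiply by N⁻¹: P = L⁻¹SN⁻¹.
det L = -1; the adjugate gives L⁻¹ = [[6, 7], [1, 1]].
det N = -1; the adjugate gives N⁻¹ = [[7, 5], [3, 2]].
L⁻¹S = [[-8, 19], [-20, 48]].
P = (L⁻¹S)N⁻¹ = [[1, -2], [4, -4]].

P = [[1, -2], [4, -4]]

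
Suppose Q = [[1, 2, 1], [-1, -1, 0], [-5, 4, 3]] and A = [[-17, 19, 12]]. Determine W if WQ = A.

W = [[0, -3, 4]]

Q is on the right of W, so right-multiply by Q⁻¹: W = AQ⁻¹.
Q has determinant -6; Q⁻¹ = [[1/2, 1/3, -1/6], [-1/2, -4/3, 1/6], [3/2, 7/3, -1/6]].
W = AQ⁻¹ = [[-17, 19, 12]] · [[1/2, 1/3, -1/6], [-1/2, -4/3, 1/6], [3/2, 7/3, -1/6]] = [[0, -3, 4]].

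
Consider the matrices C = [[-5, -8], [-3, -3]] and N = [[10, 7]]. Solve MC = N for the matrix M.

M = [[1, -5]]

Right-multiplying both sides by C⁻¹ gives M = NC⁻¹.
C has determinant -9; C⁻¹ = [[1/3, -8/9], [-1/3, 5/9]].
M = NC⁻¹ = [[10, 7]] · [[1/3, -8/9], [-1/3, 5/9]] = [[1, -5]].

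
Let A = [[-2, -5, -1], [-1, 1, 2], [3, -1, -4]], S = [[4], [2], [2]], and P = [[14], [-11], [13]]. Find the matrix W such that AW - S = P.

W = [[0], [-3], [-3]]

AW = P + S = [[18], [-9], [15]].
Left-multiplying both sides by A⁻¹ gives W = A⁻¹(P + S).
A has determinant -4; A⁻¹ = [[1/2, 19/4, 9/4], [-1/2, -11/4, -5/4], [1/2, 17/4, 7/4]].
W = A⁻¹(P + S) = [[0], [-3], [-3]].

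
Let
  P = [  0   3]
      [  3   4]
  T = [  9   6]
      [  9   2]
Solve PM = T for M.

M = [[-1, -2], [3, 2]]

P is on the left of M, so left-multiply by P⁻¹: M = P⁻¹T.
det P = -9, so P⁻¹ = [[-4/9, 1/3], [1/3, 0]].
M = P⁻¹T = [[-4/9, 1/3], [1/3, 0]] · [[9, 6], [9, 2]] = [[-1, -2], [3, 2]].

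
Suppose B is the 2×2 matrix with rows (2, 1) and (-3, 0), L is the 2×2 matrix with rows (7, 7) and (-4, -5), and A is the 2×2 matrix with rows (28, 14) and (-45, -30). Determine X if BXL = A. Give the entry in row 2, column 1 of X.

2

X = B⁻¹AL⁻¹ (apply B⁻¹ on the left and L⁻¹ on the right).
B has determinant 3; B⁻¹ = [[0, -1/3], [1, 2/3]].
det L = -7; the adjugate gives L⁻¹ = [[5/7, 1], [-4/7, -1]].
B⁻¹A = [[15, 10], [-2, -6]].
X = (B⁻¹A)L⁻¹ = [[5, 5], [2, 4]].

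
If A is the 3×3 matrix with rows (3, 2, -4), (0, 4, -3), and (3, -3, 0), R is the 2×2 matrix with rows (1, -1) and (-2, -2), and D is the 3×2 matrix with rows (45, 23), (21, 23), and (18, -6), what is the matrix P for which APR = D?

Left-multiply by A⁻¹ and right-multiply by R⁻¹: P = A⁻¹DR⁻¹.
A has determinant 3; A⁻¹ = [[-3, 4, 10/3], [-3, 4, 3], [-4, 5, 4]].
R has determinant -4; R⁻¹ = [[1/2, -1/4], [-1/2, -1/4]].
A⁻¹D = [[9, 3], [3, 5], [-3, -1]].
P = (A⁻¹D)R⁻¹ = [[3, -3], [-1, -2], [-1, 1]].

P = [[3, -3], [-1, -2], [-1, 1]]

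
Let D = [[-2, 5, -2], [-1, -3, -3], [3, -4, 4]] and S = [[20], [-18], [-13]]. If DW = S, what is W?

Left-multiplying both sides by D⁻¹ gives W = D⁻¹S.
D has determinant -3; D⁻¹ = [[8, 4, 7], [5/3, 2/3, 4/3], [-13/3, -7/3, -11/3]].
W = D⁻¹S = [[8, 4, 7], [5/3, 2/3, 4/3], [-13/3, -7/3, -11/3]] · [[20], [-18], [-13]] = [[-3], [4], [3]].

W = [[-3], [4], [3]]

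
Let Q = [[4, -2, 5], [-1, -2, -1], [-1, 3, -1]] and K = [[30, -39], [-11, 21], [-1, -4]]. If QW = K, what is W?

W = [[1, -6], [2, -5], [6, -5]]

Q is on the left of W, so left-multiply by Q⁻¹: W = Q⁻¹K.
det Q = -5, so Q⁻¹ = [[-1, -13/5, -12/5], [0, -1/5, 1/5], [1, 2, 2]].
W = Q⁻¹K = [[-1, -13/5, -12/5], [0, -1/5, 1/5], [1, 2, 2]] · [[30, -39], [-11, 21], [-1, -4]] = [[1, -6], [2, -5], [6, -5]].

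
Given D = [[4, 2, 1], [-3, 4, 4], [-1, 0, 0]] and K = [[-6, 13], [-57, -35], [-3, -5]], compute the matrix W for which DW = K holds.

D is on the left of W, so left-multiply by D⁻¹: W = D⁻¹K.
D has determinant -4; D⁻¹ = [[0, 0, -1], [1, -1/4, 19/4], [-1, 1/2, -11/2]].
W = D⁻¹K = [[0, 0, -1], [1, -1/4, 19/4], [-1, 1/2, -11/2]] · [[-6, 13], [-57, -35], [-3, -5]] = [[3, 5], [-6, -2], [-6, -3]].

W = [[3, 5], [-6, -2], [-6, -3]]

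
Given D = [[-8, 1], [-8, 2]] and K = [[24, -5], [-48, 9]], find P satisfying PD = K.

P = [[-1, -2], [3, 3]]

Right-multiplying both sides by D⁻¹ gives P = KD⁻¹.
det D = -8, so D⁻¹ = [[-1/4, 1/8], [-1, 1]].
P = KD⁻¹ = [[24, -5], [-48, 9]] · [[-1/4, 1/8], [-1, 1]] = [[-1, -2], [3, 3]].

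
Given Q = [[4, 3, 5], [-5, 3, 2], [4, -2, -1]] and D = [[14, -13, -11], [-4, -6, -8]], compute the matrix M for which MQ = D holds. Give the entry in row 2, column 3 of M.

Q is on the right of M, so right-multiply by Q⁻¹: M = DQ⁻¹.
Q has determinant 3; Q⁻¹ = [[1/3, -7/3, -3], [1, -8, -11], [-2/3, 20/3, 9]].
M = DQ⁻¹ = [[14, -13, -11], [-4, -6, -8]] · [[1/3, -7/3, -3], [1, -8, -11], [-2/3, 20/3, 9]] = [[-1, -2, 2], [-2, 4, 6]].

6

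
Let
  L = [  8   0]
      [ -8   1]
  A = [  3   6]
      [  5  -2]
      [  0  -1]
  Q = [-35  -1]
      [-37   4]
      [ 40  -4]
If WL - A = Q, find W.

WL = Q + A = [[-32, 5], [-32, 2], [40, -5]].
Right-multiplying both sides by L⁻¹ gives W = (Q + A)L⁻¹.
det L = 8; the adjugate gives L⁻¹ = [[1/8, 0], [1, 1]].
W = (Q + A)L⁻¹ = [[1, 5], [-2, 2], [0, -5]].

W = [[1, 5], [-2, 2], [0, -5]]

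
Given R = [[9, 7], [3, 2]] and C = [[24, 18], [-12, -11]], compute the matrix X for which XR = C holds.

X = [[2, 2], [-3, 5]]

R is on the right of X, so right-multiply by R⁻¹: X = CR⁻¹.
det R = -3, so R⁻¹ = [[-2/3, 7/3], [1, -3]].
X = CR⁻¹ = [[24, 18], [-12, -11]] · [[-2/3, 7/3], [1, -3]] = [[2, 2], [-3, 5]].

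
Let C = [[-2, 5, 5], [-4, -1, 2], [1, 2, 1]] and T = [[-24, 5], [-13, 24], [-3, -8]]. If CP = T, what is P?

P = [[2, -5], [-1, -2], [-3, 1]]

Left-multiplying both sides by C⁻¹ gives P = C⁻¹T.
det C = 5, so C⁻¹ = [[-1, 1, 3], [6/5, -7/5, -16/5], [-7/5, 9/5, 22/5]].
P = C⁻¹T = [[-1, 1, 3], [6/5, -7/5, -16/5], [-7/5, 9/5, 22/5]] · [[-24, 5], [-13, 24], [-3, -8]] = [[2, -5], [-1, -2], [-3, 1]].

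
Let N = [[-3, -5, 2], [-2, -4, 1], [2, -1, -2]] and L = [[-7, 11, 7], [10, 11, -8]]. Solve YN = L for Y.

Y = [[-5, 5, -6], [-4, 2, 1]]

N is on the right of Y, so right-multiply by N⁻¹: Y = LN⁻¹.
det N = 3, so N⁻¹ = [[3, -4, 1], [-2/3, 2/3, -1/3], [10/3, -13/3, 2/3]].
Y = LN⁻¹ = [[-7, 11, 7], [10, 11, -8]] · [[3, -4, 1], [-2/3, 2/3, -1/3], [10/3, -13/3, 2/3]] = [[-5, 5, -6], [-4, 2, 1]].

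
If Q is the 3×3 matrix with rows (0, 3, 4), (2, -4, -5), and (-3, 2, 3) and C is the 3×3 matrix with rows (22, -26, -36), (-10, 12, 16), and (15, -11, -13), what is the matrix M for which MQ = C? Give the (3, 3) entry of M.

Q is on the right of M, so right-multiply by Q⁻¹: M = CQ⁻¹.
det Q = -5; the adjugate gives Q⁻¹ = [[2/5, 1/5, -1/5], [-9/5, -12/5, -8/5], [8/5, 9/5, 6/5]].
M = CQ⁻¹ = [[22, -26, -36], [-10, 12, 16], [15, -11, -13]] · [[2/5, 1/5, -1/5], [-9/5, -12/5, -8/5], [8/5, 9/5, 6/5]] = [[-2, 2, -6], [0, -2, 2], [5, 6, -1]].

-1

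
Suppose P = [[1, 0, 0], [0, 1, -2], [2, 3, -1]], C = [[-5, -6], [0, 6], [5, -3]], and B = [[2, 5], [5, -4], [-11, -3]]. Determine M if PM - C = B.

M = [[-3, -1], [-1, -2], [-3, -2]]

PM = B + C = [[-3, -1], [5, 2], [-6, -6]].
Since P multiplies M on the left, M = P⁻¹(B + C).
det P = 5; the adjugate gives P⁻¹ = [[1, 0, 0], [-4/5, -1/5, 2/5], [-2/5, -3/5, 1/5]].
M = P⁻¹(B + C) = [[-3, -1], [-1, -2], [-3, -2]].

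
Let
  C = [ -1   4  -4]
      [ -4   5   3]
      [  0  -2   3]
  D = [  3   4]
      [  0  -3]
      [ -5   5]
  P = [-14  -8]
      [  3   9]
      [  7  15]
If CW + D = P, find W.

W = [[-3, -4], [-3, -2], [2, 2]]

CW = P − D = [[-17, -12], [3, 12], [12, 10]].
Since C multiplies W on the left, W = C⁻¹(P − D).
det C = -5; the adjugate gives C⁻¹ = [[-21/5, 4/5, -32/5], [-12/5, 3/5, -19/5], [-8/5, 2/5, -11/5]].
W = C⁻¹(P − D) = [[-3, -4], [-3, -2], [2, 2]].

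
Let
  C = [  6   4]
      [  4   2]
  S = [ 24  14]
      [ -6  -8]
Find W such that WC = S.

Right-multiplying both sides by C⁻¹ gives W = SC⁻¹.
det C = -4, so C⁻¹ = [[-1/2, 1], [1, -3/2]].
W = SC⁻¹ = [[24, 14], [-6, -8]] · [[-1/2, 1], [1, -3/2]] = [[2, 3], [-5, 6]].

W = [[2, 3], [-5, 6]]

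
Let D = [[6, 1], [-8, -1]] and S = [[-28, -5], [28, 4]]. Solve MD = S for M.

Right-multiplying both sides by D⁻¹ gives M = SD⁻¹.
det D = 2, so D⁻¹ = [[-1/2, -1/2], [4, 3]].
M = SD⁻¹ = [[-28, -5], [28, 4]] · [[-1/2, -1/2], [4, 3]] = [[-6, -1], [2, -2]].

M = [[-6, -1], [2, -2]]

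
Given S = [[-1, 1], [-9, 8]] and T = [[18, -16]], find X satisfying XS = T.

X = [[0, -2]]

Right-multiplying both sides by S⁻¹ gives X = TS⁻¹.
det S = 1, so S⁻¹ = [[8, -1], [9, -1]].
X = TS⁻¹ = [[18, -16]] · [[8, -1], [9, -1]] = [[0, -2]].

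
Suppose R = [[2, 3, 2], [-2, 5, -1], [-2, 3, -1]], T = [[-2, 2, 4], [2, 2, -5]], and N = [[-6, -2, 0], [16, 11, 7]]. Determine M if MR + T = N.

M = [[-2, 1, -1], [5, 0, -2]]

MR = N − T = [[-4, -4, -4], [14, 9, 12]].
Since R sits to the right of M, M = (N − T)R⁻¹.
R has determinant 4; R⁻¹ = [[-1/2, 9/4, -13/4], [0, 1/2, -1/2], [1, -3, 4]].
M = (N − T)R⁻¹ = [[-2, 1, -1], [5, 0, -2]].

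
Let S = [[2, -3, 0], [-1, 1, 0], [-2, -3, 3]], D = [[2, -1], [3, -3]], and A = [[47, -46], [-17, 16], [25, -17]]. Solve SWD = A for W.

W = [[2, 0], [1, -5], [5, -4]]

Left-multiply by S⁻¹ and right-multiply by D⁻¹: W = S⁻¹AD⁻¹.
S has determinant -3; S⁻¹ = [[-1, -3, 0], [-1, -2, 0], [-5/3, -4, 1/3]].
det D = -3; the adjugate gives D⁻¹ = [[1, -1/3], [1, -2/3]].
S⁻¹A = [[4, -2], [-13, 14], [-2, 7]].
W = (S⁻¹A)D⁻¹ = [[2, 0], [1, -5], [5, -4]].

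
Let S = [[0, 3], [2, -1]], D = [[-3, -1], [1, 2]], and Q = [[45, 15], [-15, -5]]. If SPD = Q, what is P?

P = [[0, 0], [-5, 0]]

Left-multiply by S⁻¹ and right-multiply by D⁻¹: P = S⁻¹QD⁻¹.
det S = -6, so S⁻¹ = [[1/6, 1/2], [1/3, 0]].
det D = -5; the adjugate gives D⁻¹ = [[-2/5, -1/5], [1/5, 3/5]].
S⁻¹Q = [[0, 0], [15, 5]].
P = (S⁻¹Q)D⁻¹ = [[0, 0], [-5, 0]].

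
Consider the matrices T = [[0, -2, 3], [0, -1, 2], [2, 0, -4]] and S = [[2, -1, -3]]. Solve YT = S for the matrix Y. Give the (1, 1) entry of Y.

1

Right-multiplying both sides by T⁻¹ gives Y = ST⁻¹.
T has determinant -2; T⁻¹ = [[-2, 4, 1/2], [-2, 3, 0], [-1, 2, 0]].
Y = ST⁻¹ = [[2, -1, -3]] · [[-2, 4, 1/2], [-2, 3, 0], [-1, 2, 0]] = [[1, -1, 1]].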